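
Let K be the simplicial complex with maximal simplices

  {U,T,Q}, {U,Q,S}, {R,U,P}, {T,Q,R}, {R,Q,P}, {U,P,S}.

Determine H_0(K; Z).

H_0 = Z.

Order the vertices as P < Q < R < S < T < U. Listing each simplex with vertices in this order, K has dimension 2 with simplices:

  0-simplices (6): P, Q, R, S, T, U
  1-simplices (12): PQ, PR, PS, PU, QR, QS, QT, QU, RT, RU, SU, TU
  2-simplices (6): PQR, PRU, PSU, QRT, QSU, QTU

giving chain groups C_0 ≅ Z^6, C_1 ≅ Z^12, C_2 ≅ Z^6.

∂_1: C_1 → C_0 maps an edge to its endpoints' difference, ∂[p,q] = q − p.
This gives a 6×12 integer matrix of rank 5; reducing to Smith normal form yields diagonal entries (1,1,1,1,1).

∂_2: C_2 → C_1 acts by ∂[p,q,r] = [q,r] − [p,r] + [p,q]. For instance
  ∂QSU = SU − QU + QS,
  ∂QTU = TU − QU + QT.
The 12×6 boundary matrix has rank 6 and Smith normal form diag(1,1,1,1,1,1).

Now H_k = ker ∂_k / im ∂_{k+1}, so:

  H_0: rank C_0 − rank ∂_1 = 6 − 5 = 1, and the invariant factors of ∂_1 are all 1, so H_0 = Z.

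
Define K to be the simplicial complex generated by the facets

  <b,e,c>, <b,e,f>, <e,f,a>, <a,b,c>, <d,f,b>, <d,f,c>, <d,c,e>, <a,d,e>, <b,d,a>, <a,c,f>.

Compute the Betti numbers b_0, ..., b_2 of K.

Order the vertices as a < b < c < d < e < f. Listing each simplex with vertices in this order, K has dimension 2 with simplices:

  0-simplices (6): a, b, c, d, e, f
  1-simplices (15): ab, ac, ad, ae, af, bc, bd, be, bf, cd, ce, cf, de, df, ef
  2-simplices (10): abc, abd, acf, ade, aef, bce, bdf, bef, cde, cdf

giving chain groups C_0 ≅ Z^6, C_1 ≅ Z^15, C_2 ≅ Z^10.

Boundary ∂_1: C_1 → C_0 sends each edge [p,q] (with p < q) to q − p. For instance
  ∂af = f − a.
The resulting 6×15 matrix has rank 5, and its Smith normal form has invariant factors (1,1,1,1,1).

∂_2: C_2 → C_1 maps a triangle to the signed sum of its edges. For instance
  ∂cde = de − ce + cd,
  ∂ade = de − ae + ad.
As a 15×10 matrix over Z this has rank 10, with invariant factors (1,1,1,1,1,1,1,1,1,2).

From H_k ≅ ker(∂_k) / im(∂_{k+1}) we obtain:

  H_0: rank C_0 − rank ∂_1 = 6 − 5 = 1, and the invariant factors of ∂_1 are all 1, so H_0 ≅ Z.
  H_1: rank ker ∂_1 − rank ∂_2 = (15 − 5) − 10 = 0, and ∂_2 has invariant factor 2 > 1, so H_1 ≅ Z/2.
  H_2: rank ker ∂_2 − rank ∂_3 = (10 − 10) − 0 = 0, and there is no ∂_3, so H_2 ≅ 0.

As a check, the Euler characteristic is 6 − 15 + 10 = 1, which agrees with 1 − 0 + 0 = 1.

Hence the Betti numbers are b_0 = 1, b_1 = 0, b_2 = 0.

b_0 = 1, b_1 = 0, b_2 = 0.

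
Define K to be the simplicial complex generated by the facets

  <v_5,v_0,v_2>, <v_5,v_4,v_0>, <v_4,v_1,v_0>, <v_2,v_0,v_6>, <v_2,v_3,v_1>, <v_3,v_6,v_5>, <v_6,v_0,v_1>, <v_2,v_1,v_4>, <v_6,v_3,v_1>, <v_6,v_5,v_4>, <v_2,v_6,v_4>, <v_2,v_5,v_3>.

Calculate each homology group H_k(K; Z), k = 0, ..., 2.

Take the total order v_0 < v_1 < v_2 < v_3 < v_4 < v_5 < v_6 on the vertex set. Then K (dimension 2) consists of the simplices:

  0-simplices (7): [v_0], [v_1], [v_2], [v_3], [v_4], [v_5], [v_6]
  1-simplices (18): (18 of them)
  2-simplices (12): (12 of them)

Hence C_0 ≅ Z^7, C_1 ≅ Z^18, C_2 ≅ Z^12.

Boundary ∂_1: C_1 → C_0 sends each edge [p,q] (with p < q) to q − p.
As a 7×18 matrix over Z this has rank 6, with invariant factors (1,1,1,1,1,1).

∂_2: C_2 → C_1 maps a triangle to the signed sum of its edges. For instance
  ∂[v_0,v_2,v_5] = [v_2,v_5] − [v_0,v_5] + [v_0,v_2],
  ∂[v_0,v_2,v_6] = [v_2,v_6] − [v_0,v_6] + [v_0,v_2].
As a 18×12 matrix over Z this has rank 12, with invariant factors (1,1,1,1,1,1,1,1,1,1,1,2).

Computing H_k = (kernel of ∂_k) / (image of ∂_{k+1}):

  H_0: rank C_0 − rank ∂_1 = 7 − 6 = 1, and the invariant factors of ∂_1 are all 1, so H_0 = Z.
  H_1: rank ker ∂_1 − rank ∂_2 = (18 − 6) − 12 = 0, and ∂_2 has invariant factor 2 > 1, so H_1 = Z/2.
  H_2: rank ker ∂_2 − rank ∂_3 = (12 − 12) − 0 = 0, and there is no ∂_3, so H_2 = 0.

H_0 ≅ Z,  H_1 ≅ Z/2,  H_2 = 0.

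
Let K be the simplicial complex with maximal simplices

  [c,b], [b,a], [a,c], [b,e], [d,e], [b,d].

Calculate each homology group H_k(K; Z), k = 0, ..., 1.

We work with the vertex ordering a < b < c < d < e. The simplices of K, each written with vertices in increasing order, are:

  0-simplices (5): a, b, c, d, e
  1-simplices (6): ab, ac, bc, bd, be, de

Hence C_0 ≅ Z^5, C_1 ≅ Z^6.

∂_1: C_1 → C_0 sends each edge [p,q] (with p < q) to q − p.
This gives a 5×6 integer matrix of rank 4; reducing to Smith normal form yields diagonal entries (1,1,1,1).

From H_k ≅ ker(∂_k) / im(∂_{k+1}) we obtain:

  H_0: rank C_0 − rank ∂_1 = 5 − 4 = 1, and the invariant factors of ∂_1 are all 1, so H_0 ≅ Z.
  H_1: rank ker ∂_1 − rank ∂_2 = (6 − 4) − 0 = 2, and there is no ∂_2, so H_1 ≅ Z^2.

H_0 = Z,  H_1 = Z^2.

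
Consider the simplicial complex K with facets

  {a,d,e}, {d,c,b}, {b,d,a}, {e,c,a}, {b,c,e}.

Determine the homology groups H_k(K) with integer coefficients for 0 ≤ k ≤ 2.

H_0 = Z,  H_1 = Z,  H_2 = 0.

K has 5 vertices, 10 edges, 5 triangles.
rank ∂_0 = 0, rank ∂_1 = 4 ⇒ b_0 = 5 − 0 − 4 = 1; all invariant factors of ∂_1 are 1 so no torsion. So H_0 ≅ Z.
rank ∂_1 = 4, rank ∂_2 = 5 ⇒ b_1 = 10 − 4 − 5 = 1; all invariant factors of ∂_2 are 1 so no torsion. So H_1 ≅ Z.
rank ∂_2 = 5, rank ∂_3 = 0 ⇒ b_2 = 5 − 5 − 0 = 0. So H_2 ≅ 0.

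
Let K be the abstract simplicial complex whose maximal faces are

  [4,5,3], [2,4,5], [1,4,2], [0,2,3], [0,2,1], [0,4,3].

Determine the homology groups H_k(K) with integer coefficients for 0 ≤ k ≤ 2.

H_0 ≅ Z,  H_1 ≅ Z,  H_2 = 0.

Fix the vertex order 0 < 1 < 2 < 3 < 4 < 5 and write every simplex with vertices in increasing order. Then dim K = 2 and the simplices of K are:

  0-simplices (6): [0], [1], [2], [3], [4], [5]
  1-simplices (12): [0,1], [0,2], [0,3], [0,4], [1,2], [1,4], [2,3], [2,4], [2,5], [3,4], [3,5], [4,5]
  2-simplices (6): [0,1,2], [0,2,3], [0,3,4], [1,2,4], [2,4,5], [3,4,5]

Hence C_0 ≅ Z^6, C_1 ≅ Z^12, C_2 ≅ Z^6.

∂_1: C_1 → C_0 maps an edge to its endpoints' difference, ∂[p,q] = q − p.
The 6×12 boundary matrix has rank 5 and Smith normal form diag(1,1,1,1,1).

Boundary ∂_2: C_2 → C_1 acts by ∂[p,q,r] = [q,r] − [p,r] + [p,q]. For instance
  ∂[2,4,5] = [4,5] − [2,5] + [2,4],
  ∂[0,1,2] = [1,2] − [0,2] + [0,1].
As a 12×6 matrix over Z this has rank 6, with invariant factors (1,1,1,1,1,1).

Reading off H_k = ker ∂_k / im ∂_{k+1}:

  H_0: rank C_0 − rank ∂_1 = 6 − 5 = 1, and the invariant factors of ∂_1 are all 1, so H_0 ≅ Z.
  H_1: rank ker ∂_1 − rank ∂_2 = (12 − 5) − 6 = 1, and the invariant factors of ∂_2 are all 1, so H_1 ≅ Z.
  H_2: rank ker ∂_2 − rank ∂_3 = (6 − 6) − 0 = 0, and there is no ∂_3, so H_2 ≅ 0.

(K is a triangulation of the cylinder S^1 x I.)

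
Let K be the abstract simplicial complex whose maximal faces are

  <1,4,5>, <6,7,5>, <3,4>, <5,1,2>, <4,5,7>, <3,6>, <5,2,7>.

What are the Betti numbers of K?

Order the vertices as 1 < 2 < 3 < 4 < 5 < 6 < 7. Listing each simplex with vertices in this order, K has dimension 2 with simplices:

  0-simplices (7): [1], [2], [3], [4], [5], [6], [7]
  1-simplices (12): [1,2], [1,4], [1,5], [2,5], [2,7], [3,4], [3,6], [4,5], [4,7], [5,6], [5,7], [6,7]
  2-simplices (5): [1,2,5], [1,4,5], [2,5,7], [4,5,7], [5,6,7]

giving chain groups C_0 ≅ Z^7, C_1 ≅ Z^12, C_2 ≅ Z^5.

∂_1: C_1 → C_0 sends each edge [p,q] (with p < q) to q − p. For instance
  ∂[6,7] = [7] − [6].
As a 7×12 matrix over Z this has rank 6, with invariant factors (1,1,1,1,1,1).

Boundary ∂_2: C_2 → C_1 maps a triangle to the signed sum of its edges. For instance
  ∂[1,4,5] = [4,5] − [1,5] + [1,4],
  ∂[2,5,7] = [5,7] − [2,7] + [2,5].
The resulting 12×5 matrix has rank 5, and its Smith normal form has invariant factors (1,1,1,1,1).

Reading off H_k = ker ∂_k / im ∂_{k+1}:

  H_0: rank C_0 − rank ∂_1 = 7 − 6 = 1, and the invariant factors of ∂_1 are all 1, so H_0 = Z.
  H_1: rank ker ∂_1 − rank ∂_2 = (12 − 6) − 5 = 1, and the invariant factors of ∂_2 are all 1, so H_1 = Z.
  H_2: rank ker ∂_2 − rank ∂_3 = (5 − 5) − 0 = 0, and there is no ∂_3, so H_2 = 0.

Hence the Betti numbers are b_0 = 1, b_1 = 1, b_2 = 0.

b_0 = 1, b_1 = 1, b_2 = 0.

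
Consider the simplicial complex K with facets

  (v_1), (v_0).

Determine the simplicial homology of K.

H_0 = Z^2.

Order the vertices as v_0 < v_1. Listing each simplex with vertices in this order, K has dimension 0 with simplices:

  0-simplices (2): [v_0], [v_1]

Hence C_0 ≅ Z^2.

Now H_k = ker ∂_k / im ∂_{k+1}, so:

  H_0: rank C_0 − rank ∂_1 = 2 − 0 = 2, and there is no ∂_1, so H_0 ≅ Z^2.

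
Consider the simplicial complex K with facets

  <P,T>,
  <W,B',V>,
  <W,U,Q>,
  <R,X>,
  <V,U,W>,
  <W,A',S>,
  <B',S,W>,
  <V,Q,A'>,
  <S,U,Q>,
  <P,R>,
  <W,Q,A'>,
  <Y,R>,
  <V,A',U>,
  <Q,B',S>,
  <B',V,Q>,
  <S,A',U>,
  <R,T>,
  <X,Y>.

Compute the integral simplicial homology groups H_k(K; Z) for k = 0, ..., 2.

H_0 = Z^2,  H_1 = Z^2 × Z/2,  H_2 = 0.

Fix the vertex order P < Q < R < S < T < U < V < W < X < Y < A' < B' and write every simplex with vertices in increasing order. Then dim K = 2 and the simplices of K are:

  0-simplices (12): [P], [Q], [R], [S], [T], [U], [V], [W], [X], [Y], [A'], [B']
  1-simplices (24): (24 of them)
  2-simplices (12): [Q,S,U], [Q,S,B'], [Q,U,W], [Q,V,A'], [Q,V,B'], [Q,W,A'], [S,U,A'], [S,W,A'], [S,W,B'], [U,V,W], [U,V,A'], [V,W,B']

Hence C_0 ≅ Z^12, C_1 ≅ Z^24, C_2 ≅ Z^12.

Boundary ∂_1: C_1 → C_0 is given by ∂[p,q] = [q] − [p]. For instance
  ∂[S,B'] = [B'] − [S].
The 12×24 boundary matrix has rank 10 and Smith normal form diag(1,1,1,1,1,1,1,1,1,1).

The boundary map ∂_2: C_2 → C_1 acts by ∂[p,q,r] = [q,r] − [p,r] + [p,q]. For instance
  ∂[Q,U,W] = [U,W] − [Q,W] + [Q,U],
  ∂[S,W,A'] = [W,A'] − [S,A'] + [S,W].
The resulting 24×12 matrix has rank 12, and its Smith normal form has invariant factors (1,1,1,1,1,1,1,1,1,1,1,2).

From H_k ≅ ker(∂_k) / im(∂_{k+1}) we obtain:

  H_0: rank C_0 − rank ∂_1 = 12 − 10 = 2, and the invariant factors of ∂_1 are all 1, so H_0 = Z^2.
  H_1: rank ker ∂_1 − rank ∂_2 = (24 − 10) − 12 = 2, and ∂_2 has invariant factor 2 > 1, so H_1 = Z^2 × Z/2.
  H_2: rank ker ∂_2 − rank ∂_3 = (12 − 12) − 0 = 0, and there is no ∂_3, so H_2 = 0.

As a check, the Euler characteristic is 12 − 24 + 12 = 0, which agrees with 2 − 2 + 0 = 0.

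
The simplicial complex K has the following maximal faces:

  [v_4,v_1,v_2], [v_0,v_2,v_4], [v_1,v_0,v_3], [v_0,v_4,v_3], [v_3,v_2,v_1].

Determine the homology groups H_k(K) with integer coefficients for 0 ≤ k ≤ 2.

We work with the vertex ordering v_0 < v_1 < v_2 < v_3 < v_4. The simplices of K, each written with vertices in increasing order, are:

  0-simplices (5): [v_0], [v_1], [v_2], [v_3], [v_4]
  1-simplices (10): [v_0,v_1], [v_0,v_2], [v_0,v_3], [v_0,v_4], [v_1,v_2], [v_1,v_3], [v_1,v_4], [v_2,v_3], [v_2,v_4], [v_3,v_4]
  2-simplices (5): [v_0,v_1,v_3], [v_0,v_2,v_4], [v_0,v_3,v_4], [v_1,v_2,v_3], [v_1,v_2,v_4]

so the chain groups are C_0 ≅ Z^5, C_1 ≅ Z^10, C_2 ≅ Z^5.

∂_1: C_1 → C_0 sends each edge [p,q] (with p < q) to q − p.
This gives a 5×10 integer matrix of rank 4; reducing to Smith normal form yields diagonal entries (1,1,1,1).

Boundary ∂_2: C_2 → C_1 sends each 2-simplex [p,q,r] to [q,r] − [p,r] + [p,q]. For instance
  ∂[v_0,v_1,v_3] = [v_1,v_3] − [v_0,v_3] + [v_0,v_1],
  ∂[v_0,v_2,v_4] = [v_2,v_4] − [v_0,v_4] + [v_0,v_2].
As a 10×5 matrix over Z this has rank 5, with invariant factors (1,1,1,1,1).

Reading off H_k = ker ∂_k / im ∂_{k+1}:

  H_0: rank C_0 − rank ∂_1 = 5 − 4 = 1, and the invariant factors of ∂_1 are all 1, so H_0 = Z.
  H_1: rank ker ∂_1 − rank ∂_2 = (10 − 4) − 5 = 1, and the invariant factors of ∂_2 are all 1, so H_1 = Z.
  H_2: rank ker ∂_2 − rank ∂_3 = (5 − 5) − 0 = 0, and there is no ∂_3, so H_2 = 0.

H_0 = Z,  H_1 = Z,  H_2 = 0.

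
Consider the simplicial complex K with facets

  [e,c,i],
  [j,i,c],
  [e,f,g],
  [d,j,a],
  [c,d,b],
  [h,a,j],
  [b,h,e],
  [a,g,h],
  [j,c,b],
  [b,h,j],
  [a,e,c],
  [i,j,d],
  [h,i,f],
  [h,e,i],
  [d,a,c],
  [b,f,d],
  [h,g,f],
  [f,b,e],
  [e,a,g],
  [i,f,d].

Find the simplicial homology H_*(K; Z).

K has 10 vertices, 30 edges, 20 triangles.
rank ∂_0 = 0, rank ∂_1 = 9 ⇒ b_0 = 10 − 0 − 9 = 1; all invariant factors of ∂_1 are 1 so no torsion. So H_0 ≅ Z.
rank ∂_1 = 9, rank ∂_2 = 20 ⇒ b_1 = 30 − 9 − 20 = 1; ∂_2 has invariant factor(s) [2] giving torsion. So H_1 ≅ Z ⊕ Z/2Z.
rank ∂_2 = 20, rank ∂_3 = 0 ⇒ b_2 = 20 − 20 − 0 = 0. So H_2 ≅ 0.

H_0 = Z,  H_1 = Z ⊕ Z/2Z,  H_2 = 0.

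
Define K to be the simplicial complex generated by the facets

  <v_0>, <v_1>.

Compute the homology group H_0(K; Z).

Order the vertices as v_0 < v_1. Listing each simplex with vertices in this order, K has dimension 0 with simplices:

  0-simplices (2): [v_0], [v_1]

giving chain groups C_0 ≅ Z^2.

From H_k ≅ ker(∂_k) / im(∂_{k+1}) we obtain:

  H_0: rank C_0 − rank ∂_1 = 2 − 0 = 2, and there is no ∂_1, so H_0 = Z^2.

(K is a triangulation of a set of 2 points.)

H_0 = Z^2.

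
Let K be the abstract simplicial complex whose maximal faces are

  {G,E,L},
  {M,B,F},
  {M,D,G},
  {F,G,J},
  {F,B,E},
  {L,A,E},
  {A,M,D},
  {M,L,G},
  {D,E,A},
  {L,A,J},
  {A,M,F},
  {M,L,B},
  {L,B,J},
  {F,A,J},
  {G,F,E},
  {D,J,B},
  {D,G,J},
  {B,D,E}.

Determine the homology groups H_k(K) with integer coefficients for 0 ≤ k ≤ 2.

K has 9 vertices, 27 edges, 18 triangles.
rank ∂_0 = 0, rank ∂_1 = 8 ⇒ b_0 = 9 − 0 − 8 = 1; all invariant factors of ∂_1 are 1 so no torsion. So H_0 = Z.
rank ∂_1 = 8, rank ∂_2 = 17 ⇒ b_1 = 27 − 8 − 17 = 2; all invariant factors of ∂_2 are 1 so no torsion. So H_1 = Z^2.
rank ∂_2 = 17, rank ∂_3 = 0 ⇒ b_2 = 18 − 17 − 0 = 1. So H_2 = Z.

H_0 ≅ Z,  H_1 ≅ Z^2,  H_2 ≅ Z.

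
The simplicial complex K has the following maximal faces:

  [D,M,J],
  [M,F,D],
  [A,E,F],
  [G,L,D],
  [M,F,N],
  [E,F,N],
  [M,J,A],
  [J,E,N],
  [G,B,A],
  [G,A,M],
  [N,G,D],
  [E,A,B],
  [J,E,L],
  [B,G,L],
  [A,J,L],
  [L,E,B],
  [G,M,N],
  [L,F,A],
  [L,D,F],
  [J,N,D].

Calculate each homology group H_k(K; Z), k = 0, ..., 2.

Order the vertices as A < B < D < E < F < G < J < L < M < N. Listing each simplex with vertices in this order, K has dimension 2 with simplices:

  0-simplices (10): A, B, D, E, F, G, J, L, M, N
  1-simplices (30): AB, AE, AF, AG, AJ, AL, AM, BE, BG, BL, DF, DG, DJ, DL, DM, DN, EF, EJ, EL, EN, FL, FM, FN, GL, GM, GN, JL, JM, JN, MN
  2-simplices (20): ABE, ABG, AEF, AFL, AGM, AJL, AJM, BEL, BGL, DFL, DFM, DGL, DGN, DJM, DJN, EFN, EJL, EJN, FMN, GMN

so the chain groups are C_0 ≅ Z^10, C_1 ≅ Z^30, C_2 ≅ Z^20.

The boundary map ∂_1: C_1 → C_0 sends each edge [p,q] (with p < q) to q − p.
As a 10×30 matrix over Z this has rank 9, with invariant factors (1,1,1,1,1,1,1,1,1).

Boundary ∂_2: C_2 → C_1 sends each 2-simplex [p,q,r] to [q,r] − [p,r] + [p,q]. For instance
  ∂AGM = GM − AM + AG,
  ∂DJN = JN − DN + DJ.
The resulting 30×20 matrix has rank 20, and its Smith normal form has invariant factors (1,1,1,1,1,1,1,1,1,1,1,1,1,1,1,1,1,1,1,2).

Reading off H_k = ker ∂_k / im ∂_{k+1}:

  H_0: rank C_0 − rank ∂_1 = 10 − 9 = 1, and the invariant factors of ∂_1 are all 1, so H_0 = Z.
  H_1: rank ker ∂_1 − rank ∂_2 = (30 − 9) − 20 = 1, and ∂_2 has invariant factor 2 > 1, so H_1 = Z ⊕ Z/2Z.
  H_2: rank ker ∂_2 − rank ∂_3 = (20 − 20) − 0 = 0, and there is no ∂_3, so H_2 = 0.

As a check, the Euler characteristic is 10 − 30 + 20 = 0, which agrees with 1 − 1 + 0 = 0.

H_0 = Z,  H_1 = Z ⊕ Z/2Z,  H_2 = 0.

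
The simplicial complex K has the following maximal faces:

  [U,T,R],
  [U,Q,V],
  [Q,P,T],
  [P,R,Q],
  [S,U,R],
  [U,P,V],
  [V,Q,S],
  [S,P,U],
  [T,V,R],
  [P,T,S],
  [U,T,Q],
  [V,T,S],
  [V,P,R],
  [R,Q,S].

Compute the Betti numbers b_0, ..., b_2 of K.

Order the vertices as P < Q < R < S < T < U < V. Listing each simplex with vertices in this order, K has dimension 2 with simplices:

  0-simplices (7): P, Q, R, S, T, U, V
  1-simplices (21): PQ, PR, PS, PT, PU, PV, QR, QS, QT, QU, QV, RS, RT, RU, RV, ST, SU, SV, TU, TV, UV
  2-simplices (14): PQR, PQT, PRV, PST, PSU, PUV, QRS, QSV, QTU, QUV, RSU, RTU, RTV, STV

Hence C_0 ≅ Z^7, C_1 ≅ Z^21, C_2 ≅ Z^14.

∂_1: C_1 → C_0 sends each edge [p,q] (with p < q) to q − p.
This gives a 7×21 integer matrix of rank 6; reducing to Smith normal form yields diagonal entries (1,1,1,1,1,1).

The boundary map ∂_2: C_2 → C_1 acts by ∂[p,q,r] = [q,r] − [p,r] + [p,q]. For instance
  ∂RSU = SU − RU + RS,
  ∂QSV = SV − QV + QS.
The resulting 21×14 matrix has rank 13, and its Smith normal form has invariant factors (1,1,1,1,1,1,1,1,1,1,1,1,1).

Reading off H_k = ker ∂_k / im ∂_{k+1}:

  H_0: rank C_0 − rank ∂_1 = 7 − 6 = 1, and the invariant factors of ∂_1 are all 1, so H_0 ≅ Z.
  H_1: rank ker ∂_1 − rank ∂_2 = (21 − 6) − 13 = 2, and the invariant factors of ∂_2 are all 1, so H_1 ≅ Z^2.
  H_2: rank ker ∂_2 − rank ∂_3 = (14 − 13) − 0 = 1, and there is no ∂_3, so H_2 ≅ Z.

Hence the Betti numbers are b_0 = 1, b_1 = 2, b_2 = 1.

b_0 = 1, b_1 = 2, b_2 = 1.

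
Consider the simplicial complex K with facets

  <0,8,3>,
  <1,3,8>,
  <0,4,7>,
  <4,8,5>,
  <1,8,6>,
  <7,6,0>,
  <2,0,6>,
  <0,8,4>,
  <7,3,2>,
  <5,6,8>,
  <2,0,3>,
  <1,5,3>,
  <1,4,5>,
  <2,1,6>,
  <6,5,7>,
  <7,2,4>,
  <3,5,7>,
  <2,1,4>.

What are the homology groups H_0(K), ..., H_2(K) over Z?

H_0 ≅ Z,  H_1 ≅ Z ⊕ Z/2,  H_2 = 0.

K has 9 vertices, 27 edges, 18 triangles.
rank ∂_0 = 0, rank ∂_1 = 8 ⇒ b_0 = 9 − 0 − 8 = 1; all invariant factors of ∂_1 are 1 so no torsion. So H_0 ≅ Z.
rank ∂_1 = 8, rank ∂_2 = 18 ⇒ b_1 = 27 − 8 − 18 = 1; ∂_2 has invariant factor(s) [2] giving torsion. So H_1 ≅ Z ⊕ Z/2.
rank ∂_2 = 18, rank ∂_3 = 0 ⇒ b_2 = 18 − 18 − 0 = 0. So H_2 ≅ 0.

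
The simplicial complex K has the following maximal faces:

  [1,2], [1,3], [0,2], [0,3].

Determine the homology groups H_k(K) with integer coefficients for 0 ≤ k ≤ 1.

H_0 = Z,  H_1 = Z.

Fix the vertex order 0 < 1 < 2 < 3 and write every simplex with vertices in increasing order. Then dim K = 1 and the simplices of K are:

  0-simplices (4): [0], [1], [2], [3]
  1-simplices (4): [0,2], [0,3], [1,2], [1,3]

giving chain groups C_0 ≅ Z^4, C_1 ≅ Z^4.

Boundary ∂_1: C_1 → C_0 maps an edge to its endpoints' difference, ∂[p,q] = q − p.
This gives a 4×4 integer matrix of rank 3; reducing to Smith normal form yields diagonal entries (1,1,1).

Reading off H_k = ker ∂_k / im ∂_{k+1}:

  H_0: rank C_0 − rank ∂_1 = 4 − 3 = 1, and the invariant factors of ∂_1 are all 1, so H_0 = Z.
  H_1: rank ker ∂_1 − rank ∂_2 = (4 − 3) − 0 = 1, and there is no ∂_2, so H_1 = Z.

(K is a triangulation of the circle S^1.)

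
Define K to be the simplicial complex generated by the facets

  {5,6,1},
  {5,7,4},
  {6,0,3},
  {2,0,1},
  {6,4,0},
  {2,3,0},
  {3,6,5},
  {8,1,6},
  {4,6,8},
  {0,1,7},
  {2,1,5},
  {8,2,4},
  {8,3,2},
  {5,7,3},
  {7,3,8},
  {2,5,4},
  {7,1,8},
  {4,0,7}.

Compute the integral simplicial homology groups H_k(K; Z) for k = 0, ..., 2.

H_0 ≅ Z,  H_1 ≅ Z^2,  H_2 ≅ Z.

Fix the vertex order 0 < 1 < 2 < 3 < 4 < 5 < 6 < 7 < 8 and write every simplex with vertices in increasing order. Then dim K = 2 and the simplices of K are:

  0-simplices (9): [0], [1], [2], [3], [4], [5], [6], [7], [8]
  1-simplices (27): (27 of them)
  2-simplices (18): [0,1,2], [0,1,7], [0,2,3], [0,3,6], [0,4,6], [0,4,7], [1,2,5], [1,5,6], [1,6,8], [1,7,8], [2,3,8], [2,4,5], [2,4,8], [3,5,6], [3,5,7], [3,7,8], [4,5,7], [4,6,8]

Hence C_0 ≅ Z^9, C_1 ≅ Z^27, C_2 ≅ Z^18.

∂_1: C_1 → C_0 maps an edge to its endpoints' difference, ∂[p,q] = q − p. For instance
  ∂[3,8] = [8] − [3].
The resulting 9×27 matrix has rank 8, and its Smith normal form has invariant factors (1,1,1,1,1,1,1,1).

∂_2: C_2 → C_1 acts by ∂[p,q,r] = [q,r] − [p,r] + [p,q]. For instance
  ∂[4,6,8] = [6,8] − [4,8] + [4,6],
  ∂[1,5,6] = [5,6] − [1,6] + [1,5].
The resulting 27×18 matrix has rank 17, and its Smith normal form has invariant factors (1,1,1,1,1,1,1,1,1,1,1,1,1,1,1,1,1).

From H_k ≅ ker(∂_k) / im(∂_{k+1}) we obtain:

  H_0: rank C_0 − rank ∂_1 = 9 − 8 = 1, and the invariant factors of ∂_1 are all 1, so H_0 ≅ Z.
  H_1: rank ker ∂_1 − rank ∂_2 = (27 − 8) − 17 = 2, and the invariant factors of ∂_2 are all 1, so H_1 ≅ Z^2.
  H_2: rank ker ∂_2 − rank ∂_3 = (18 − 17) − 0 = 1, and there is no ∂_3, so H_2 ≅ Z.

As a check, the Euler characteristic is 9 − 27 + 18 = 0, which agrees with 1 − 2 + 1 = 0.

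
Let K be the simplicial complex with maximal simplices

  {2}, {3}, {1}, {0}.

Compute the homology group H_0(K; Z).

Fix the vertex order 0 < 1 < 2 < 3 and write every simplex with vertices in increasing order. Then dim K = 0 and the simplices of K are:

  0-simplices (4): [0], [1], [2], [3]

so the chain groups are C_0 ≅ Z^4.

Reading off H_k = ker ∂_k / im ∂_{k+1}:

  H_0: rank C_0 − rank ∂_1 = 4 − 0 = 4, and there is no ∂_1, so H_0 = Z^4.

(K is a triangulation of a set of 4 points.)

H_0 ≅ Z^4.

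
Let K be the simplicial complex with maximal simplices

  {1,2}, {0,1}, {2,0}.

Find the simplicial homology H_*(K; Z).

H_0 ≅ Z,  H_1 ≅ Z.

Fix the vertex order 0 < 1 < 2 and write every simplex with vertices in increasing order. Then dim K = 1 and the simplices of K are:

  0-simplices (3): [0], [1], [2]
  1-simplices (3): [0,1], [0,2], [1,2]

Hence C_0 ≅ Z^3, C_1 ≅ Z^3.

∂_1: C_1 → C_0 sends each edge [p,q] (with p < q) to q − p. For instance
  ∂[1,2] = [2] − [1].
The resulting 3×3 matrix has rank 2, and its Smith normal form has invariant factors (1,1).

From H_k ≅ ker(∂_k) / im(∂_{k+1}) we obtain:

  H_0: rank C_0 − rank ∂_1 = 3 − 2 = 1, and the invariant factors of ∂_1 are all 1, so H_0 = Z.
  H_1: rank ker ∂_1 − rank ∂_2 = (3 − 2) − 0 = 1, and there is no ∂_2, so H_1 = Z.

As a check, the Euler characteristic is 3 − 3 = 0, which agrees with 1 − 1 = 0.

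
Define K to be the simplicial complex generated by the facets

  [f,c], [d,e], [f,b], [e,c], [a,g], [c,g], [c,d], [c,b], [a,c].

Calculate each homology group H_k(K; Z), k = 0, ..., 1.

H_0 ≅ Z,  H_1 ≅ Z^3.

Order the vertices as a < b < c < d < e < f < g. Listing each simplex with vertices in this order, K has dimension 1 with simplices:

  0-simplices (7): a, b, c, d, e, f, g
  1-simplices (9): ac, ag, bc, bf, cd, ce, cf, cg, de

so the chain groups are C_0 ≅ Z^7, C_1 ≅ Z^9.

The boundary map ∂_1: C_1 → C_0 is given by ∂[p,q] = [q] − [p].
As a 7×9 matrix over Z this has rank 6, with invariant factors (1,1,1,1,1,1).

Computing H_k = (kernel of ∂_k) / (image of ∂_{k+1}):

  H_0: rank C_0 − rank ∂_1 = 7 − 6 = 1, and the invariant factors of ∂_1 are all 1, so H_0 = Z.
  H_1: rank ker ∂_1 − rank ∂_2 = (9 − 6) − 0 = 3, and there is no ∂_2, so H_1 = Z^3.

As a check, the Euler characteristic is 7 − 9 = -2, which agrees with 1 − 3 = -2.
(K is a triangulation of a wedge of 3 circles.)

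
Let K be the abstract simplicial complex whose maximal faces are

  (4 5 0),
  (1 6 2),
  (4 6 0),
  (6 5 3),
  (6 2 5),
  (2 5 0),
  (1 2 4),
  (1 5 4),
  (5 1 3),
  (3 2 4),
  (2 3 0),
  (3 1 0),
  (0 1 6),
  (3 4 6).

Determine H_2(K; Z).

H_2 ≅ Z.

Fix the vertex order 0 < 1 < 2 < 3 < 4 < 5 < 6 and write every simplex with vertices in increasing order. Then dim K = 2 and the simplices of K are:

  0-simplices (7): [0], [1], [2], [3], [4], [5], [6]
  1-simplices (21): [0,1], [0,2], [0,3], [0,4], [0,5], [0,6], [1,2], [1,3], [1,4], [1,5], [1,6], [2,3], [2,4], [2,5], [2,6], [3,4], [3,5], [3,6], [4,5], [4,6], [5,6]
  2-simplices (14): [0,1,3], [0,1,6], [0,2,3], [0,2,5], [0,4,5], [0,4,6], [1,2,4], [1,2,6], [1,3,5], [1,4,5], [2,3,4], [2,5,6], [3,4,6], [3,5,6]

Hence C_0 ≅ Z^7, C_1 ≅ Z^21, C_2 ≅ Z^14.

Boundary ∂_1: C_1 → C_0 sends each edge [p,q] (with p < q) to q − p.
The resulting 7×21 matrix has rank 6, and its Smith normal form has invariant factors (1,1,1,1,1,1).

The boundary map ∂_2: C_2 → C_1 maps a triangle to the signed sum of its edges. For instance
  ∂[2,3,4] = [3,4] − [2,4] + [2,3],
  ∂[3,4,6] = [4,6] − [3,6] + [3,4].
As a 21×14 matrix over Z this has rank 13, with invariant factors (1,1,1,1,1,1,1,1,1,1,1,1,1).

Computing H_k = (kernel of ∂_k) / (image of ∂_{k+1}):

  H_2: rank ker ∂_2 − rank ∂_3 = (14 − 13) − 0 = 1, and there is no ∂_3, so H_2 ≅ Z.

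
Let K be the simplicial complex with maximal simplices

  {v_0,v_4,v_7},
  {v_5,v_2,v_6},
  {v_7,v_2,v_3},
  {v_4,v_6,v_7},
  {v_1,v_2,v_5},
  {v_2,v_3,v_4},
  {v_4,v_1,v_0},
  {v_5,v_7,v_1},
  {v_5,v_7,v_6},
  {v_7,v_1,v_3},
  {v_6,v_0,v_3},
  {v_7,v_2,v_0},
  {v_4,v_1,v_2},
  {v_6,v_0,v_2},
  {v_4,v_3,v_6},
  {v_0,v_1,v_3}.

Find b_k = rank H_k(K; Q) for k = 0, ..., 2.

b_0 = 1, b_1 = 2, b_2 = 1.

Take the total order v_0 < v_1 < v_2 < v_3 < v_4 < v_5 < v_6 < v_7 on the vertex set. Then K (dimension 2) consists of the simplices:

  0-simplices (8): [v_0], [v_1], [v_2], [v_3], [v_4], [v_5], [v_6], [v_7]
  1-simplices (24): (24 of them)
  2-simplices (16): (16 of them)

giving chain groups C_0 ≅ Z^8, C_1 ≅ Z^24, C_2 ≅ Z^16.

Boundary ∂_1: C_1 → C_0 maps an edge to its endpoints' difference, ∂[p,q] = q − p.
The resulting 8×24 matrix has rank 7, and its Smith normal form has invariant factors (1,1,1,1,1,1,1).

∂_2: C_2 → C_1 acts by ∂[p,q,r] = [q,r] − [p,r] + [p,q]. For instance
  ∂[v_3,v_4,v_6] = [v_4,v_6] − [v_3,v_6] + [v_3,v_4],
  ∂[v_5,v_6,v_7] = [v_6,v_7] − [v_5,v_7] + [v_5,v_6].
As a 24×16 matrix over Z this has rank 15, with invariant factors (1,1,1,1,1,1,1,1,1,1,1,1,1,1,1).

Reading off H_k = ker ∂_k / im ∂_{k+1}:

  H_0: rank C_0 − rank ∂_1 = 8 − 7 = 1, and the invariant factors of ∂_1 are all 1, so H_0 = Z.
  H_1: rank ker ∂_1 − rank ∂_2 = (24 − 7) − 15 = 2, and the invariant factors of ∂_2 are all 1, so H_1 = Z^2.
  H_2: rank ker ∂_2 − rank ∂_3 = (16 − 15) − 0 = 1, and there is no ∂_3, so H_2 = Z.

Hence the Betti numbers are b_0 = 1, b_1 = 2, b_2 = 1.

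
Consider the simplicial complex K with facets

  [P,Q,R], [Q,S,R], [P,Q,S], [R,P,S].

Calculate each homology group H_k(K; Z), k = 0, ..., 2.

H_0 = Z,  H_1 = 0,  H_2 = Z.

We work with the vertex ordering P < Q < R < S. The simplices of K, each written with vertices in increasing order, are:

  0-simplices (4): P, Q, R, S
  1-simplices (6): PQ, PR, PS, QR, QS, RS
  2-simplices (4): PQR, PQS, PRS, QRS

so the chain groups are C_0 ≅ Z^4, C_1 ≅ Z^6, C_2 ≅ Z^4.

The boundary map ∂_1: C_1 → C_0 sends each edge [p,q] (with p < q) to q − p.
As a 4×6 matrix over Z this has rank 3, with invariant factors (1,1,1).

∂_2: C_2 → C_1 maps a triangle to the signed sum of its edges. For instance
  ∂QRS = RS − QS + QR,
  ∂PQS = QS − PS + PQ.
As a 6×4 matrix over Z this has rank 3, with invariant factors (1,1,1).

Computing H_k = (kernel of ∂_k) / (image of ∂_{k+1}):

  H_0: rank C_0 − rank ∂_1 = 4 − 3 = 1, and the invariant factors of ∂_1 are all 1, so H_0 ≅ Z.
  H_1: rank ker ∂_1 − rank ∂_2 = (6 − 3) − 3 = 0, and the invariant factors of ∂_2 are all 1, so H_1 ≅ 0.
  H_2: rank ker ∂_2 − rank ∂_3 = (4 − 3) − 0 = 1, and there is no ∂_3, so H_2 ≅ Z.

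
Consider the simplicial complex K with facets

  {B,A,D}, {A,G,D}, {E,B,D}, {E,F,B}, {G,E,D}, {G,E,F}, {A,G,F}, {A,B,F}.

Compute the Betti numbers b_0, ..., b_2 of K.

K has 6 vertices, 12 edges, 8 triangles.
rank ∂_0 = 0, rank ∂_1 = 5 ⇒ b_0 = 6 − 0 − 5 = 1; all invariant factors of ∂_1 are 1 so no torsion. So H_0 = Z.
rank ∂_1 = 5, rank ∂_2 = 7 ⇒ b_1 = 12 − 5 − 7 = 0; all invariant factors of ∂_2 are 1 so no torsion. So H_1 = 0.
rank ∂_2 = 7, rank ∂_3 = 0 ⇒ b_2 = 8 − 7 − 0 = 1. So H_2 = Z.

b_0 = 1, b_1 = 0, b_2 = 1.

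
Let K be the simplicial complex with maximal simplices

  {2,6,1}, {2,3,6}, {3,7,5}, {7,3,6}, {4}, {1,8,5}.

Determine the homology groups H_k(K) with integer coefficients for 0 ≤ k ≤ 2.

Order the vertices as 1 < 2 < 3 < 4 < 5 < 6 < 7 < 8. Listing each simplex with vertices in this order, K has dimension 2 with simplices:

  0-simplices (8): [1], [2], [3], [4], [5], [6], [7], [8]
  1-simplices (12): [1,2], [1,5], [1,6], [1,8], [2,3], [2,6], [3,5], [3,6], [3,7], [5,7], [5,8], [6,7]
  2-simplices (5): [1,2,6], [1,5,8], [2,3,6], [3,5,7], [3,6,7]

so the chain groups are C_0 ≅ Z^8, C_1 ≅ Z^12, C_2 ≅ Z^5.

∂_1: C_1 → C_0 maps an edge to its endpoints' difference, ∂[p,q] = q − p.
The 8×12 boundary matrix has rank 6 and Smith normal form diag(1,1,1,1,1,1).

∂_2: C_2 → C_1 maps a triangle to the signed sum of its edges. For instance
  ∂[1,5,8] = [5,8] − [1,8] + [1,5],
  ∂[3,5,7] = [5,7] − [3,7] + [3,5].
As a 12×5 matrix over Z this has rank 5, with invariant factors (1,1,1,1,1).

Reading off H_k = ker ∂_k / im ∂_{k+1}:

  H_0: rank C_0 − rank ∂_1 = 8 − 6 = 2, and the invariant factors of ∂_1 are all 1, so H_0 = Z^2.
  H_1: rank ker ∂_1 − rank ∂_2 = (12 − 6) − 5 = 1, and the invariant factors of ∂_2 are all 1, so H_1 = Z.
  H_2: rank ker ∂_2 − rank ∂_3 = (5 − 5) − 0 = 0, and there is no ∂_3, so H_2 = 0.

H_0 = Z^2,  H_1 = Z,  H_2 = 0.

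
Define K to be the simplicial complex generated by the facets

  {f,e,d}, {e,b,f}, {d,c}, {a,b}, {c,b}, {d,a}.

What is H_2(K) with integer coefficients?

H_2 = 0.

Fix the vertex order a < b < c < d < e < f and write every simplex with vertices in increasing order. Then dim K = 2 and the simplices of K are:

  0-simplices (6): a, b, c, d, e, f
  1-simplices (9): ab, ad, bc, be, bf, cd, de, df, ef
  2-simplices (2): bef, def

giving chain groups C_0 ≅ Z^6, C_1 ≅ Z^9, C_2 ≅ Z^2.

Boundary ∂_1: C_1 → C_0 maps an edge to its endpoints' difference, ∂[p,q] = q − p.
As a 6×9 matrix over Z this has rank 5, with invariant factors (1,1,1,1,1).

Boundary ∂_2: C_2 → C_1 acts by ∂[p,q,r] = [q,r] − [p,r] + [p,q]. For instance
  ∂bef = ef − bf + be,
  ∂def = ef − df + de.
As a 9×2 matrix over Z this has rank 2, with invariant factors (1,1).

Computing H_k = (kernel of ∂_k) / (image of ∂_{k+1}):

  H_2: rank ker ∂_2 − rank ∂_3 = (2 − 2) − 0 = 0, and there is no ∂_3, so H_2 ≅ 0.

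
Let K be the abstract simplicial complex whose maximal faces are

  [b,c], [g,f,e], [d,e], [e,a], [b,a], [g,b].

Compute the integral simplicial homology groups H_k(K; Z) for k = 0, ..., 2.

K has 7 vertices, 8 edges, 1 triangle.
rank ∂_0 = 0, rank ∂_1 = 6 ⇒ b_0 = 7 − 0 − 6 = 1; all invariant factors of ∂_1 are 1 so no torsion. So H_0 ≅ Z.
rank ∂_1 = 6, rank ∂_2 = 1 ⇒ b_1 = 8 − 6 − 1 = 1; all invariant factors of ∂_2 are 1 so no torsion. So H_1 ≅ Z.
rank ∂_2 = 1, rank ∂_3 = 0 ⇒ b_2 = 1 − 1 − 0 = 0. So H_2 ≅ 0.

H_0 ≅ Z,  H_1 ≅ Z,  H_2 = 0.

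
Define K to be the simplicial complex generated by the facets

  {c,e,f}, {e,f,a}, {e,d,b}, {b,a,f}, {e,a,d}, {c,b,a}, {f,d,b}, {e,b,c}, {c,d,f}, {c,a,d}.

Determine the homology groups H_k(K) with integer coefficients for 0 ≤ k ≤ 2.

H_0 ≅ Z,  H_1 ≅ Z/2Z,  H_2 = 0.

Take the total order a < b < c < d < e < f on the vertex set. Then K (dimension 2) consists of the simplices:

  0-simplices (6): a, b, c, d, e, f
  1-simplices (15): ab, ac, ad, ae, af, bc, bd, be, bf, cd, ce, cf, de, df, ef
  2-simplices (10): abc, abf, acd, ade, aef, bce, bde, bdf, cdf, cef

giving chain groups C_0 ≅ Z^6, C_1 ≅ Z^15, C_2 ≅ Z^10.

The boundary map ∂_1: C_1 → C_0 is given by ∂[p,q] = [q] − [p].
The resulting 6×15 matrix has rank 5, and its Smith normal form has invariant factors (1,1,1,1,1).

∂_2: C_2 → C_1 acts by ∂[p,q,r] = [q,r] − [p,r] + [p,q]. For instance
  ∂cef = ef − cf + ce,
  ∂acd = cd − ad + ac.
The resulting 15×10 matrix has rank 10, and its Smith normal form has invariant factors (1,1,1,1,1,1,1,1,1,2).

Now H_k = ker ∂_k / im ∂_{k+1}, so:

  H_0: rank C_0 − rank ∂_1 = 6 − 5 = 1, and the invariant factors of ∂_1 are all 1, so H_0 = Z.
  H_1: rank ker ∂_1 − rank ∂_2 = (15 − 5) − 10 = 0, and ∂_2 has invariant factor 2 > 1, so H_1 = Z/2Z.
  H_2: rank ker ∂_2 − rank ∂_3 = (10 − 10) − 0 = 0, and there is no ∂_3, so H_2 = 0.

(K is a triangulation of the real projective plane RP^2.)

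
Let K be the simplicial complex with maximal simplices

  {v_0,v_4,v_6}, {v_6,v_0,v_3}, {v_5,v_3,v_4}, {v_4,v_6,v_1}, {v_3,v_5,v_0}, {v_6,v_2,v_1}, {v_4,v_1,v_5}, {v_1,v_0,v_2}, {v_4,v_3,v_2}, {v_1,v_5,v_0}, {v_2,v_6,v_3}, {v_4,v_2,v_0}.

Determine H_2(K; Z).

H_2 = 0.

Fix the vertex order v_0 < v_1 < v_2 < v_3 < v_4 < v_5 < v_6 and write every simplex with vertices in increasing order. Then dim K = 2 and the simplices of K are:

  0-simplices (7): [v_0], [v_1], [v_2], [v_3], [v_4], [v_5], [v_6]
  1-simplices (18): (18 of them)
  2-simplices (12): (12 of them)

so the chain groups are C_0 ≅ Z^7, C_1 ≅ Z^18, C_2 ≅ Z^12.

Boundary ∂_1: C_1 → C_0 is given by ∂[p,q] = [q] − [p].
As a 7×18 matrix over Z this has rank 6, with invariant factors (1,1,1,1,1,1).

∂_2: C_2 → C_1 maps a triangle to the signed sum of its edges. For instance
  ∂[v_0,v_4,v_6] = [v_4,v_6] − [v_0,v_6] + [v_0,v_4],
  ∂[v_0,v_1,v_2] = [v_1,v_2] − [v_0,v_2] + [v_0,v_1].
This gives a 18×12 integer matrix of rank 12; reducing to Smith normal form yields diagonal entries (1,1,1,1,1,1,1,1,1,1,1,2).

Reading off H_k = ker ∂_k / im ∂_{k+1}:

  H_2: rank ker ∂_2 − rank ∂_3 = (12 − 12) − 0 = 0, and there is no ∂_3, so H_2 ≅ 0.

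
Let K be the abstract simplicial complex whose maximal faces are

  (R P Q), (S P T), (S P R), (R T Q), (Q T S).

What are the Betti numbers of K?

b_0 = 1, b_1 = 1, b_2 = 0.

Fix the vertex order P < Q < R < S < T and write every simplex with vertices in increasing order. Then dim K = 2 and the simplices of K are:

  0-simplices (5): P, Q, R, S, T
  1-simplices (10): PQ, PR, PS, PT, QR, QS, QT, RS, RT, ST
  2-simplices (5): PQR, PRS, PST, QRT, QST

so the chain groups are C_0 ≅ Z^5, C_1 ≅ Z^10, C_2 ≅ Z^5.

∂_1: C_1 → C_0 is given by ∂[p,q] = [q] − [p].
The 5×10 boundary matrix has rank 4 and Smith normal form diag(1,1,1,1).

The boundary map ∂_2: C_2 → C_1 acts by ∂[p,q,r] = [q,r] − [p,r] + [p,q]. For instance
  ∂QRT = RT − QT + QR,
  ∂PRS = RS − PS + PR.
This gives a 10×5 integer matrix of rank 5; reducing to Smith normal form yields diagonal entries (1,1,1,1,1).

Reading off H_k = ker ∂_k / im ∂_{k+1}:

  H_0: rank C_0 − rank ∂_1 = 5 − 4 = 1, and the invariant factors of ∂_1 are all 1, so H_0 ≅ Z.
  H_1: rank ker ∂_1 − rank ∂_2 = (10 − 4) − 5 = 1, and the invariant factors of ∂_2 are all 1, so H_1 ≅ Z.
  H_2: rank ker ∂_2 − rank ∂_3 = (5 − 5) − 0 = 0, and there is no ∂_3, so H_2 ≅ 0.

(K is a triangulation of the Möbius band.)

Hence the Betti numbers are b_0 = 1, b_1 = 1, b_2 = 0.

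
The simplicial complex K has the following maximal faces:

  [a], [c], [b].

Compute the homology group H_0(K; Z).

H_0 ≅ Z^3.

Take the total order a < b < c on the vertex set. Then K (dimension 0) consists of the simplices:

  0-simplices (3): a, b, c

so the chain groups are C_0 ≅ Z^3.

Reading off H_k = ker ∂_k / im ∂_{k+1}:

  H_0: rank C_0 − rank ∂_1 = 3 − 0 = 3, and there is no ∂_1, so H_0 = Z^3.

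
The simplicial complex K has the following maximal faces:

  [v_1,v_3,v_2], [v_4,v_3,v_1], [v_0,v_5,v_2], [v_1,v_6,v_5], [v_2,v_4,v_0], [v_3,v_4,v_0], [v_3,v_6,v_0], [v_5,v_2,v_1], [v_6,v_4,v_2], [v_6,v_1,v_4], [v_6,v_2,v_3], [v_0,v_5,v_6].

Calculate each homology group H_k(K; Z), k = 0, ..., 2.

H_0 = Z,  H_1 = Z/2,  H_2 = 0.

Take the total order v_0 < v_1 < v_2 < v_3 < v_4 < v_5 < v_6 on the vertex set. Then K (dimension 2) consists of the simplices:

  0-simplices (7): [v_0], [v_1], [v_2], [v_3], [v_4], [v_5], [v_6]
  1-simplices (18): (18 of them)
  2-simplices (12): (12 of them)

giving chain groups C_0 ≅ Z^7, C_1 ≅ Z^18, C_2 ≅ Z^12.

∂_1: C_1 → C_0 is given by ∂[p,q] = [q] − [p]. For instance
  ∂[v_0,v_3] = [v_3] − [v_0].
This gives a 7×18 integer matrix of rank 6; reducing to Smith normal form yields diagonal entries (1,1,1,1,1,1).

∂_2: C_2 → C_1 maps a triangle to the signed sum of its edges. For instance
  ∂[v_0,v_2,v_4] = [v_2,v_4] − [v_0,v_4] + [v_0,v_2],
  ∂[v_1,v_4,v_6] = [v_4,v_6] − [v_1,v_6] + [v_1,v_4].
The resulting 18×12 matrix has rank 12, and its Smith normal form has invariant factors (1,1,1,1,1,1,1,1,1,1,1,2).

Computing H_k = (kernel of ∂_k) / (image of ∂_{k+1}):

  H_0: rank C_0 − rank ∂_1 = 7 − 6 = 1, and the invariant factors of ∂_1 are all 1, so H_0 ≅ Z.
  H_1: rank ker ∂_1 − rank ∂_2 = (18 − 6) − 12 = 0, and ∂_2 has invariant factor 2 > 1, so H_1 ≅ Z/2.
  H_2: rank ker ∂_2 − rank ∂_3 = (12 − 12) − 0 = 0, and there is no ∂_3, so H_2 ≅ 0.

(K is a triangulation of the real projective plane RP^2.)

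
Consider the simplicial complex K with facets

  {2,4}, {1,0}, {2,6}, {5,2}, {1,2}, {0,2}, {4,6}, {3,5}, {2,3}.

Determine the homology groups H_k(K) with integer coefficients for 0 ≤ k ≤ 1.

H_0 = Z,  H_1 = Z^3.

Fix the vertex order 0 < 1 < 2 < 3 < 4 < 5 < 6 and write every simplex with vertices in increasing order. Then dim K = 1 and the simplices of K are:

  0-simplices (7): [0], [1], [2], [3], [4], [5], [6]
  1-simplices (9): [0,1], [0,2], [1,2], [2,3], [2,4], [2,5], [2,6], [3,5], [4,6]

Hence C_0 ≅ Z^7, C_1 ≅ Z^9.

The boundary map ∂_1: C_1 → C_0 sends each edge [p,q] (with p < q) to q − p.
As a 7×9 matrix over Z this has rank 6, with invariant factors (1,1,1,1,1,1).

Computing H_k = (kernel of ∂_k) / (image of ∂_{k+1}):

  H_0: rank C_0 − rank ∂_1 = 7 − 6 = 1, and the invariant factors of ∂_1 are all 1, so H_0 = Z.
  H_1: rank ker ∂_1 − rank ∂_2 = (9 − 6) − 0 = 3, and there is no ∂_2, so H_1 = Z^3.

As a check, the Euler characteristic is 7 − 9 = -2, which agrees with 1 − 3 = -2.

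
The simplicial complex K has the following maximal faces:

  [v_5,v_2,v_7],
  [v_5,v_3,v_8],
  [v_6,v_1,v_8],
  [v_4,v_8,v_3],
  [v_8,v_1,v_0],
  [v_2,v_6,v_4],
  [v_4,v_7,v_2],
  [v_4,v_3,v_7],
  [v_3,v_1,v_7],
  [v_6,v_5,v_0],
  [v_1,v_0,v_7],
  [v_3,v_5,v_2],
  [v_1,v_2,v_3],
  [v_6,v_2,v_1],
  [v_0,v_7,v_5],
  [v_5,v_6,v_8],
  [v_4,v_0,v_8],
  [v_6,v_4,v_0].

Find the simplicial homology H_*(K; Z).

H_0 ≅ Z,  H_1 ≅ Z ⊕ Z_2,  H_2 = 0.

We work with the vertex ordering v_0 < v_1 < v_2 < v_3 < v_4 < v_5 < v_6 < v_7 < v_8. The simplices of K, each written with vertices in increasing order, are:

  0-simplices (9): [v_0], [v_1], [v_2], [v_3], [v_4], [v_5], [v_6], [v_7], [v_8]
  1-simplices (27): (27 of them)
  2-simplices (18): (18 of them)

so the chain groups are C_0 ≅ Z^9, C_1 ≅ Z^27, C_2 ≅ Z^18.

Boundary ∂_1: C_1 → C_0 sends each edge [p,q] (with p < q) to q − p. For instance
  ∂[v_4,v_6] = [v_6] − [v_4].
The resulting 9×27 matrix has rank 8, and its Smith normal form has invariant factors (1,1,1,1,1,1,1,1).

The boundary map ∂_2: C_2 → C_1 acts by ∂[p,q,r] = [q,r] − [p,r] + [p,q]. For instance
  ∂[v_0,v_5,v_6] = [v_5,v_6] − [v_0,v_6] + [v_0,v_5],
  ∂[v_1,v_3,v_7] = [v_3,v_7] − [v_1,v_7] + [v_1,v_3].
The resulting 27×18 matrix has rank 18, and its Smith normal form has invariant factors (1,1,1,1,1,1,1,1,1,1,1,1,1,1,1,1,1,2).

Computing H_k = (kernel of ∂_k) / (image of ∂_{k+1}):

  H_0: rank C_0 − rank ∂_1 = 9 − 8 = 1, and the invariant factors of ∂_1 are all 1, so H_0 = Z.
  H_1: rank ker ∂_1 − rank ∂_2 = (27 − 8) − 18 = 1, and ∂_2 has invariant factor 2 > 1, so H_1 = Z ⊕ Z_2.
  H_2: rank ker ∂_2 − rank ∂_3 = (18 − 18) − 0 = 0, and there is no ∂_3, so H_2 = 0.

As a check, the Euler characteristic is 9 − 27 + 18 = 0, which agrees with 1 − 1 + 0 = 0.
(K is a triangulation of the Klein bottle.)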